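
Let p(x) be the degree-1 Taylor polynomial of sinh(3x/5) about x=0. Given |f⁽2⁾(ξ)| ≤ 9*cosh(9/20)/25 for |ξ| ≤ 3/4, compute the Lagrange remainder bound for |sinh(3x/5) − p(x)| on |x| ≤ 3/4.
81*cosh(9/20)/800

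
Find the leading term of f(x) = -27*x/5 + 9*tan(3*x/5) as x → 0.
81*x**3/125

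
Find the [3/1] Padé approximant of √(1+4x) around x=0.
(-x**3 + 3*x**2 + 9*x/2 + 1)/(5*x/2 + 1)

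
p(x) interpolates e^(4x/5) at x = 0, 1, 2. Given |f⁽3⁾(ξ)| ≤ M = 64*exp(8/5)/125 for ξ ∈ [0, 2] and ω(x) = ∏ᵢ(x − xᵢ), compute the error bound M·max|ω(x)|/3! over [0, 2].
64*sqrt(3)*exp(8/5)/3375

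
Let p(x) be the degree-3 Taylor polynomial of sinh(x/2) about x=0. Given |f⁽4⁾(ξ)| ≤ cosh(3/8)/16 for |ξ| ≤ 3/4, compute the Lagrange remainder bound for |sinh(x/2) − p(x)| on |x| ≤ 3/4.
27*cosh(3/8)/32768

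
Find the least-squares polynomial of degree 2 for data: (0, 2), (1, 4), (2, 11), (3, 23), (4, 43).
79/35 + (-113/70)x + (41/14)x²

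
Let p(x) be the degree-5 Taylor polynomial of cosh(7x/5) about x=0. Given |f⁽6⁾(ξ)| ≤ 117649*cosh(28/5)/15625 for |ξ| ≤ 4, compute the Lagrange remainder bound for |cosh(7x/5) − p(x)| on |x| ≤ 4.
30118144*cosh(28/5)/703125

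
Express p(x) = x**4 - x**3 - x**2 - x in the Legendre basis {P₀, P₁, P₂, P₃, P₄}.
(-2/15)P₀ + (-8/5)P₁ + (-2/21)P₂ + (-2/5)P₃ + (8/35)P₄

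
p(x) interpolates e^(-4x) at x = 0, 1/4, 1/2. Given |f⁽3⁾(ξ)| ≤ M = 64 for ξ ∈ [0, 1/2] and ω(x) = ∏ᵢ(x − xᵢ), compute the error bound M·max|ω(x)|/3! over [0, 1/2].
sqrt(3)/27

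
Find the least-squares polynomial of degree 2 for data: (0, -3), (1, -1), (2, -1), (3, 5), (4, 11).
-13/5 + (-3/5)x + x²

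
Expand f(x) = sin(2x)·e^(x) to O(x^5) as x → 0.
2*x + 2*x**2 - x**3/3 - x**4 + O(x**5)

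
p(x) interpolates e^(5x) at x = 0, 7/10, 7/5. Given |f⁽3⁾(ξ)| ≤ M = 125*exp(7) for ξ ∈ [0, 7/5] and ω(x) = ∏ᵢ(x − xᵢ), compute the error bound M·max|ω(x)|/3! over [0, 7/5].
343*sqrt(3)*exp(7)/216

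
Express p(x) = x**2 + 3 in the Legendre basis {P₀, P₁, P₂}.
(10/3)P₀ + (2/3)P₂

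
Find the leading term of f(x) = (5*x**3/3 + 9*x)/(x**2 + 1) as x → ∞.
5*x/3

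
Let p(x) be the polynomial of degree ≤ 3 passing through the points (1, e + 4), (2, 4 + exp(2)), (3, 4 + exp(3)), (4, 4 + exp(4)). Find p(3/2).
-5*exp(3)/16 + 5*e/16 + exp(4)/16 + 4 + 15*exp(2)/16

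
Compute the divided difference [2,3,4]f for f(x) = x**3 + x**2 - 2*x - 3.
10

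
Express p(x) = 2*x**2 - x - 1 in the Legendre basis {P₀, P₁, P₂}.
(-1/3)P₀ - P₁ + (4/3)P₂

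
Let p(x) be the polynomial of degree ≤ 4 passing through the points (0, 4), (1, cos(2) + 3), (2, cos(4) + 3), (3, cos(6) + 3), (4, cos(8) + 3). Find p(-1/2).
189*cos(4)/64 - 45*cos(6)/32 + 35*cos(8)/128 - 105*cos(2)/32 + 699/128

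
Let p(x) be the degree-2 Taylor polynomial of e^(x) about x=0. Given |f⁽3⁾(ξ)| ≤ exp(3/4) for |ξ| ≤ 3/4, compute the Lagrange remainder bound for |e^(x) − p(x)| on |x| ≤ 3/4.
9*exp(3/4)/128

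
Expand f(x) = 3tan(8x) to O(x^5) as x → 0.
24*x + 512*x**3 + O(x**5)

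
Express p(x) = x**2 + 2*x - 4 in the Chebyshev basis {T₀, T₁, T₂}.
(-7/2)T₀ + (2)T₁ + (1/2)T₂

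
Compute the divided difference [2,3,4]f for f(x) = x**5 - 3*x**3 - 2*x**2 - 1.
256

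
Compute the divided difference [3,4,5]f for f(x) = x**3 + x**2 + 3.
13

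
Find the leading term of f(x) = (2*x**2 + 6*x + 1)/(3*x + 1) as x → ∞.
2*x/3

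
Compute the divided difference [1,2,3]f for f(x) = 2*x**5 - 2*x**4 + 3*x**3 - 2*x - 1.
148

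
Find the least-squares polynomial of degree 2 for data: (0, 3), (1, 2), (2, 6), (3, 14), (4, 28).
107/35 + (-123/35)x + (17/7)x²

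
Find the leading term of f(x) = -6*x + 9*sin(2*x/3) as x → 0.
-4*x**3/9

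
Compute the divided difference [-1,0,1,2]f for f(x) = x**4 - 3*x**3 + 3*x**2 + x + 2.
-1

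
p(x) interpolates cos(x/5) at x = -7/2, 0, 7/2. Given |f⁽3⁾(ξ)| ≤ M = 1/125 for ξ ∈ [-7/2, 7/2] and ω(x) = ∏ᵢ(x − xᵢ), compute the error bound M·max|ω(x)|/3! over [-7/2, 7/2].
343*sqrt(3)/27000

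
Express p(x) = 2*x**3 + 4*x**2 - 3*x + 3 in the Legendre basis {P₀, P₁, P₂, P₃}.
(13/3)P₀ + (-9/5)P₁ + (8/3)P₂ + (4/5)P₃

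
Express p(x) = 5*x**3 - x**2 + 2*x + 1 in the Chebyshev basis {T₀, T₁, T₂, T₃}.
(1/2)T₀ + (23/4)T₁ + (-1/2)T₂ + (5/4)T₃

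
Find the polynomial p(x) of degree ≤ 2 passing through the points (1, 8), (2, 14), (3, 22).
x**2 + 3*x + 4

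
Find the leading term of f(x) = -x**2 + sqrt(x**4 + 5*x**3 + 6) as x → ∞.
5*x/2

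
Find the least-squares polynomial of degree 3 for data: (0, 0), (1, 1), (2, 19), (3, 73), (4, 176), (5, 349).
-1/63 + (-412/189)x + (20/63)x² + (76/27)x³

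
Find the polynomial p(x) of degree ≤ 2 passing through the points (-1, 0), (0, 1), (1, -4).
-3*x**2 - 2*x + 1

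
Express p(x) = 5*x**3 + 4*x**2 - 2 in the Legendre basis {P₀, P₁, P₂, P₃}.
(-2/3)P₀ + (3)P₁ + (8/3)P₂ + (2)P₃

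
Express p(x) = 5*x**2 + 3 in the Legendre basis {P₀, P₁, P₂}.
(14/3)P₀ + (10/3)P₂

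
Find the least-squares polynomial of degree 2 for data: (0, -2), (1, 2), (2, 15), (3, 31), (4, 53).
-17/7 + (193/70)x + (39/14)x²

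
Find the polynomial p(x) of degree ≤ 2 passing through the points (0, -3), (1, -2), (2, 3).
2*x**2 - x - 3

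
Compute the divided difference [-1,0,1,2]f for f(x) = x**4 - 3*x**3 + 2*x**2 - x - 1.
-1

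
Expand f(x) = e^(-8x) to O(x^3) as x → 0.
1 - 8*x + 32*x**2 + O(x**3)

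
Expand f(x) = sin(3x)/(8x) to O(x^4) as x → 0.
3/8 - 9*x**2/16 + O(x**4)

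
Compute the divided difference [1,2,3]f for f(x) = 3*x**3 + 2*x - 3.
18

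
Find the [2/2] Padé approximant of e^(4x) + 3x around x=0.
(37*x**2/3 + 8*x + 1)/(-8*x**2/3 + x + 1)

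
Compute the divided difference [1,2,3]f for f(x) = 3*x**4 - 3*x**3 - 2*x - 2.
57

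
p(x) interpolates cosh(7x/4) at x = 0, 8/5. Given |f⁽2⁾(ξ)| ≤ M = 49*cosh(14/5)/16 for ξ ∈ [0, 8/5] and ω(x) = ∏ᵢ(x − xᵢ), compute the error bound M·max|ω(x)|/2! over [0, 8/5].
49*cosh(14/5)/50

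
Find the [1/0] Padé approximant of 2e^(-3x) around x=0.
2 - 6*x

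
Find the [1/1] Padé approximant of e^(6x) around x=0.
(3*x + 1)/(1 - 3*x)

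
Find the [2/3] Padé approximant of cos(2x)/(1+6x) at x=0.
(1 - 5*x**2/3)/(2*x**3 + x**2/3 + 6*x + 1)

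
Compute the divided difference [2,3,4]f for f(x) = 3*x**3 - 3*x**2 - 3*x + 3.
24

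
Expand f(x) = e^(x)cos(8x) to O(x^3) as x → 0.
1 + x - 63*x**2/2 + O(x**3)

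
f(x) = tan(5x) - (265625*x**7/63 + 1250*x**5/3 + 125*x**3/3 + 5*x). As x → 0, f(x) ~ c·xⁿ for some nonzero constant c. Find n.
9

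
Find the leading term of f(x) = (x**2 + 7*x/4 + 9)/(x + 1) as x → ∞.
x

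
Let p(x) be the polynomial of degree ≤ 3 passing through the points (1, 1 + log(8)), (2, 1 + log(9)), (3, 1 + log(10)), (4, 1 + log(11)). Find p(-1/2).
1 + log(104857600000000*11**(13/16)*2**(1/8)*3**(3/8)*5**(7/16)/375913713056211)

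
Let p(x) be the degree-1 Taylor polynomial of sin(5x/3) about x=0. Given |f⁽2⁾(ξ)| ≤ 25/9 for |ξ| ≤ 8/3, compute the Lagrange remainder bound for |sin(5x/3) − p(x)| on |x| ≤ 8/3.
800/81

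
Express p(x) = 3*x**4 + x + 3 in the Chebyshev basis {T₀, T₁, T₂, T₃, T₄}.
(33/8)T₀ + T₁ + (3/2)T₂ + (3/8)T₄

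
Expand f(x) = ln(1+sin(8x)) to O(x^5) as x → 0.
8*x - 32*x**2 + 256*x**3/3 - 1024*x**4/3 + O(x**5)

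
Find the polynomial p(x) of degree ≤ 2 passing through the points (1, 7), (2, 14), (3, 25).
2*x**2 + x + 4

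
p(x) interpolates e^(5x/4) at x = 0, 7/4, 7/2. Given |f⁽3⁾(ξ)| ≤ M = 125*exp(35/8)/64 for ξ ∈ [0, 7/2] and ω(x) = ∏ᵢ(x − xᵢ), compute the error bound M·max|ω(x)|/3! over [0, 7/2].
42875*sqrt(3)*exp(35/8)/110592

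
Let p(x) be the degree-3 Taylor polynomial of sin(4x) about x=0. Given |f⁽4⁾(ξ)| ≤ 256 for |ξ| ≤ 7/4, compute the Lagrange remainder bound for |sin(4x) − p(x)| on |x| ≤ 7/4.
2401/24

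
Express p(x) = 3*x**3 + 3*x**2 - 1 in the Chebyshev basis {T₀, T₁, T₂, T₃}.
(1/2)T₀ + (9/4)T₁ + (3/2)T₂ + (3/4)T₃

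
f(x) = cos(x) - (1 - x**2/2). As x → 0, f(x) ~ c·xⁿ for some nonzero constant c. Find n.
4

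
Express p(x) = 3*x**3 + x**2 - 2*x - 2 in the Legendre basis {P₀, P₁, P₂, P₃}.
(-5/3)P₀ + (-1/5)P₁ + (2/3)P₂ + (6/5)P₃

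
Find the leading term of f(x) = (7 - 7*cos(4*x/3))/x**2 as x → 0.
56/9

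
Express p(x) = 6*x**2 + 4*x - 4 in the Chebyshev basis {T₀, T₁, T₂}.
-T₀ + (4)T₁ + (3)T₂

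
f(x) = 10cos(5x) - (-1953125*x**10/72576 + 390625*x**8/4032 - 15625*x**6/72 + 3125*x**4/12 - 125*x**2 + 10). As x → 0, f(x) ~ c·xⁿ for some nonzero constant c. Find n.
12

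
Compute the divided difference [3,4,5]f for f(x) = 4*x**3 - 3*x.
48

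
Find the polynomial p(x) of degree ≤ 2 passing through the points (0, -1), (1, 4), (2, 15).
3*x**2 + 2*x - 1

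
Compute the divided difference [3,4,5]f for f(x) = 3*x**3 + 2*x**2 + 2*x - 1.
38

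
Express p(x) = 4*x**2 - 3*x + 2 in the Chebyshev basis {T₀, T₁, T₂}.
(4)T₀ + (-3)T₁ + (2)T₂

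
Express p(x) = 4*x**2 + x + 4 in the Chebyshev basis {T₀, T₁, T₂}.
(6)T₀ + T₁ + (2)T₂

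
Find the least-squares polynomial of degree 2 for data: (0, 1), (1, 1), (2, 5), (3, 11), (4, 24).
6/5 + (-12/5)x + (2)x²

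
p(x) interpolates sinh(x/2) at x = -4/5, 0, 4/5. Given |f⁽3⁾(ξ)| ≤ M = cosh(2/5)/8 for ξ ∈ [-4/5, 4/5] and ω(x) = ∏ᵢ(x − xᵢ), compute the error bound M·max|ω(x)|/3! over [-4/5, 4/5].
8*sqrt(3)*cosh(2/5)/3375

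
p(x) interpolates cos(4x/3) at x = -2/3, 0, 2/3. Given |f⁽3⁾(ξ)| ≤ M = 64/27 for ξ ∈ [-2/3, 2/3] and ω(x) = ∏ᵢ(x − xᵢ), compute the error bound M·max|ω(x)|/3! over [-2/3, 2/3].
512*sqrt(3)/19683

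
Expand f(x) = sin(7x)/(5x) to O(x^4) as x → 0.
7/5 - 343*x**2/30 + O(x**4)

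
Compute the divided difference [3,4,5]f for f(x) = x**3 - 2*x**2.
10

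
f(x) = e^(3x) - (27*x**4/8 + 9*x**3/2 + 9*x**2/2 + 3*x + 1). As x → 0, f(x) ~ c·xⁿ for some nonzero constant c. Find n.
5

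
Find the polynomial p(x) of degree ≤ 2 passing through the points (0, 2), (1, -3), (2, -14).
-3*x**2 - 2*x + 2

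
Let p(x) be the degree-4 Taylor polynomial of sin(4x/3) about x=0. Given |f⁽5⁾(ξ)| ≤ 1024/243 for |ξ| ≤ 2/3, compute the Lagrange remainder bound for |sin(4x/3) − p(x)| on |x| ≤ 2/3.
4096/885735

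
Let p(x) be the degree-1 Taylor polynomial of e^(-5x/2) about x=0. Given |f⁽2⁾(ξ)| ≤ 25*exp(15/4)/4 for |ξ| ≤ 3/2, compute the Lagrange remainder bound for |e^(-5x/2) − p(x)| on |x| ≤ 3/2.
225*exp(15/4)/32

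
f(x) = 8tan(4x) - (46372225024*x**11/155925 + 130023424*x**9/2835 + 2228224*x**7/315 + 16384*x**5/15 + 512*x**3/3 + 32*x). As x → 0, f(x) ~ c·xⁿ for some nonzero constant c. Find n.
13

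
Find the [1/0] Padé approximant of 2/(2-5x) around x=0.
5*x/2 + 1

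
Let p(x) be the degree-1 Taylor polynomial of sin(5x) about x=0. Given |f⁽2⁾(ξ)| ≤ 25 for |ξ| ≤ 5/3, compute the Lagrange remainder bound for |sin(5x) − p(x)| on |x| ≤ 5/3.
625/18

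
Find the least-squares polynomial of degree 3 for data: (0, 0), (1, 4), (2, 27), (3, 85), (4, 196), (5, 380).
-1/7 + (12/7)x + (-1/7)x² + (3)x³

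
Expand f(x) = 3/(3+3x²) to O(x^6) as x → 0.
1 - x**2 + x**4 + O(x**6)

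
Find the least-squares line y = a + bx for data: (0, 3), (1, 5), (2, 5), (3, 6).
a = 17/5, b = 9/10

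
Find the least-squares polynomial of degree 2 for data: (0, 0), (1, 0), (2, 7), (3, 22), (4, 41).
-8/35 + (-96/35)x + (23/7)x²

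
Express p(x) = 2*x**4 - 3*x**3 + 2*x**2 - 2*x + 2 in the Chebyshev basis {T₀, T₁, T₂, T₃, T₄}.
(15/4)T₀ + (-17/4)T₁ + (2)T₂ + (-3/4)T₃ + (1/4)T₄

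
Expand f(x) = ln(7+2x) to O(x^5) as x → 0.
log(7) + 2*x/7 - 2*x**2/49 + 8*x**3/1029 - 4*x**4/2401 + O(x**5)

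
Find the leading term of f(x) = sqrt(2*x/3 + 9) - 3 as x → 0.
x/9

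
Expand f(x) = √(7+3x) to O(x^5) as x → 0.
sqrt(7) + 3*sqrt(7)*x/14 - 9*sqrt(7)*x**2/392 + 27*sqrt(7)*x**3/5488 - 405*sqrt(7)*x**4/307328 + O(x**5)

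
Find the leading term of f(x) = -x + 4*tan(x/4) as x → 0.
x**3/48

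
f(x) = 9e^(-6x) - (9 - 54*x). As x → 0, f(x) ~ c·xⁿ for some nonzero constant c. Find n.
2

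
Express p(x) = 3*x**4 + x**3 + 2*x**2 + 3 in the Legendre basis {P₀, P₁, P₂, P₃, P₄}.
(64/15)P₀ + (3/5)P₁ + (64/21)P₂ + (2/5)P₃ + (24/35)P₄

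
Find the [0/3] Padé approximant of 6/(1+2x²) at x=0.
6/(2*x**2 + 1)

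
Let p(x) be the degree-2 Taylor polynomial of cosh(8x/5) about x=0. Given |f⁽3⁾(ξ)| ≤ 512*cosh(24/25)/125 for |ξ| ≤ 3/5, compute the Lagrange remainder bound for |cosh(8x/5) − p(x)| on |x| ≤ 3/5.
2304*cosh(24/25)/15625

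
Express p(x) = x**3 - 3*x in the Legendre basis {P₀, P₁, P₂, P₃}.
(-12/5)P₁ + (2/5)P₃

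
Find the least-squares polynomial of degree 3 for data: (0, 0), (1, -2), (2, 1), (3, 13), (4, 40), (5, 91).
-11/63 + (-361/378)x + (-353/252)x² + (113/108)x³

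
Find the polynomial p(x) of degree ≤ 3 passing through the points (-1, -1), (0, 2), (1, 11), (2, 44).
3*x**3 + 3*x**2 + 3*x + 2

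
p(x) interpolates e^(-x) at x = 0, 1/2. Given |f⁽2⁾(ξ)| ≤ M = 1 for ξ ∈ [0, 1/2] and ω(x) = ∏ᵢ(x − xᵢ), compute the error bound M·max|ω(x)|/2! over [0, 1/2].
1/32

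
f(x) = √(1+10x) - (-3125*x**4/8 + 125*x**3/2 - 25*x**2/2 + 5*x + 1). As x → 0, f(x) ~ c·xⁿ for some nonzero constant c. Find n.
5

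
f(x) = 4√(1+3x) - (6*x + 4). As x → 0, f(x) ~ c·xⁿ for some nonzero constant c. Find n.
2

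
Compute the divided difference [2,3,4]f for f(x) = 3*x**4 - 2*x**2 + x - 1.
163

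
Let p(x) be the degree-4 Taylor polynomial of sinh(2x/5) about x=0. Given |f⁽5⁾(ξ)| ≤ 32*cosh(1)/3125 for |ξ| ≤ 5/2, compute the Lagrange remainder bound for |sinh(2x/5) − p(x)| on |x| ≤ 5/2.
cosh(1)/120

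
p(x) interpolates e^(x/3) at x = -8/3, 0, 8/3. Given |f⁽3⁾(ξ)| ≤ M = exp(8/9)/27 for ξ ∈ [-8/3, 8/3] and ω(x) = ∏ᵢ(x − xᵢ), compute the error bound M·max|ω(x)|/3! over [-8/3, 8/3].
512*sqrt(3)*exp(8/9)/19683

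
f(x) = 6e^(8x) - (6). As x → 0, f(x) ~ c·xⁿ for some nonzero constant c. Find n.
1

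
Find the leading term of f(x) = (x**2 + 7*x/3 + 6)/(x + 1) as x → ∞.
x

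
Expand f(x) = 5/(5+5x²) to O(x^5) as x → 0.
1 - x**2 + x**4 + O(x**5)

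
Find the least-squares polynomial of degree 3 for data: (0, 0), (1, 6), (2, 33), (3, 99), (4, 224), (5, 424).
1/21 + (88/63)x + (59/42)x² + (55/18)x³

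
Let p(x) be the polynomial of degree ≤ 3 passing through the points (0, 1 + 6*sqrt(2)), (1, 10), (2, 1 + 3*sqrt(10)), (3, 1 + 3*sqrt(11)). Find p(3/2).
-3*sqrt(11)/16 - 3*sqrt(2)/8 + 27*sqrt(10)/16 + 97/16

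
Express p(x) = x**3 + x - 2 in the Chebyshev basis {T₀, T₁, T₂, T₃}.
(-2)T₀ + (7/4)T₁ + (1/4)T₃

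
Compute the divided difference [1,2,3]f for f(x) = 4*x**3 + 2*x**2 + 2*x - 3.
26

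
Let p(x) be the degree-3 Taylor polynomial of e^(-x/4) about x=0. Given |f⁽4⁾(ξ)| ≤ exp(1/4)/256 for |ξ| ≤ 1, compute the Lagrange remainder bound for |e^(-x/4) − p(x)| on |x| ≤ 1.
exp(1/4)/6144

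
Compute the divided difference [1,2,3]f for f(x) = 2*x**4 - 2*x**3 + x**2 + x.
39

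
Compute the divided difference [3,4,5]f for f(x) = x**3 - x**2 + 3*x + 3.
11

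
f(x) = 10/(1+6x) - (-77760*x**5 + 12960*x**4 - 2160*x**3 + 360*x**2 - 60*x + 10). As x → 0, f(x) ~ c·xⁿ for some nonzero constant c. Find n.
6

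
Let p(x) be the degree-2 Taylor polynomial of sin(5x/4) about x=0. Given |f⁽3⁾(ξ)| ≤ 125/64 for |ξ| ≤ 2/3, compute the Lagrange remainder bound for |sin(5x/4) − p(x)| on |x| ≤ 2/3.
125/1296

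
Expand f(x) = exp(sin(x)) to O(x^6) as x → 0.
1 + x + x**2/2 - x**4/8 - x**5/15 + O(x**6)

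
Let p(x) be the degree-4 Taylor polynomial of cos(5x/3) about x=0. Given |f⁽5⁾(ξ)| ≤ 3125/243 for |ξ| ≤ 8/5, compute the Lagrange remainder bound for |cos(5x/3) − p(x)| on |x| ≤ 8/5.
4096/3645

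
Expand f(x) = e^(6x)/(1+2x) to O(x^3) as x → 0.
1 + 4*x + 10*x**2 + O(x**3)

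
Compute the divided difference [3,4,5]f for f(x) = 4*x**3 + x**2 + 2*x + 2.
49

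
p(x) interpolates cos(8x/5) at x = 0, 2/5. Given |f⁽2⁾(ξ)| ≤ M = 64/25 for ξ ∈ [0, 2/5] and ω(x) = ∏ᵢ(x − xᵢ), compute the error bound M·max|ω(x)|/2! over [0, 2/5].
32/625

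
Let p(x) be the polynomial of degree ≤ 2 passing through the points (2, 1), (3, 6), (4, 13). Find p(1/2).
-11/4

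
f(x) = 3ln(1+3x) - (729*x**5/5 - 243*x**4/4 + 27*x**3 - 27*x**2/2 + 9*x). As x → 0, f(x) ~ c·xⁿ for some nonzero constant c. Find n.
6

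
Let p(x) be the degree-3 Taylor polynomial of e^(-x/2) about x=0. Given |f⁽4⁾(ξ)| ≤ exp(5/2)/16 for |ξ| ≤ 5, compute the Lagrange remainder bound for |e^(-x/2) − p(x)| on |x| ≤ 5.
625*exp(5/2)/384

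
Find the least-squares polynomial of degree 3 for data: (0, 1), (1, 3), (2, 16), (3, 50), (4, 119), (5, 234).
59/63 + (242/189)x + (-247/252)x² + (217/108)x³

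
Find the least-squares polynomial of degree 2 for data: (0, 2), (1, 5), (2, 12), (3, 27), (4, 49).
83/35 + (-54/35)x + (23/7)x²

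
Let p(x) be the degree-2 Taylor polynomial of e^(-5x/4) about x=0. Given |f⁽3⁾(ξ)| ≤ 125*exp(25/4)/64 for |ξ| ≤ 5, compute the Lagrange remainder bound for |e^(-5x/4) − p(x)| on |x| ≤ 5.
15625*exp(25/4)/384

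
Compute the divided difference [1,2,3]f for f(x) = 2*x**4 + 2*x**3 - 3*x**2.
59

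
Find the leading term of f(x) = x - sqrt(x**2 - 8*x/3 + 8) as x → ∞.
4/3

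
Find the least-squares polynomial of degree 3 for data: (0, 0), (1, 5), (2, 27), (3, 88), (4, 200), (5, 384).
1/9 + (269/378)x + (205/252)x² + (311/108)x³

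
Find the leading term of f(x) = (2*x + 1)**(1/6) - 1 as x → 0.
x/3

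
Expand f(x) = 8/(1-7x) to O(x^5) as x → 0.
8 + 56*x + 392*x**2 + 2744*x**3 + 19208*x**4 + O(x**5)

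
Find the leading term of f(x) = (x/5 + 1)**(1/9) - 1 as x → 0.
x/45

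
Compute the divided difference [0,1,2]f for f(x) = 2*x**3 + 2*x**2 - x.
8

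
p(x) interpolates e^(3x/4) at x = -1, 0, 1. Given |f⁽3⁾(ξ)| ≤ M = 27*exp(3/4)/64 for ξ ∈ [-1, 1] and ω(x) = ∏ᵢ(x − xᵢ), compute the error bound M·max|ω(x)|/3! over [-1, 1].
sqrt(3)*exp(3/4)/64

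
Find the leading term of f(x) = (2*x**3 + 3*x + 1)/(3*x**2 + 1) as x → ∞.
2*x/3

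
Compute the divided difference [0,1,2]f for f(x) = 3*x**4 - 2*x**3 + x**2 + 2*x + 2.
16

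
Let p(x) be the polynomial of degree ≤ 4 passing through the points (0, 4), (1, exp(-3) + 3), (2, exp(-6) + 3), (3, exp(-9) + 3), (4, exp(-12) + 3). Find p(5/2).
(-20*exp(9) - 5 + 60*exp(3) + 90*exp(6) + 387*exp(12))*exp(-12)/128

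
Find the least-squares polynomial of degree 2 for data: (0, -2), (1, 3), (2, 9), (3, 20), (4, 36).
-54/35 + (111/70)x + (27/14)x²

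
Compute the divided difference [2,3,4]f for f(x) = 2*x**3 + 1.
18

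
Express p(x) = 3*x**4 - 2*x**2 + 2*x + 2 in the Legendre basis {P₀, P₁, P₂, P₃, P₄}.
(29/15)P₀ + (2)P₁ + (8/21)P₂ + (24/35)P₄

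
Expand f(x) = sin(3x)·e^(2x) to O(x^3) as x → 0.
3*x + 6*x**2 + O(x**3)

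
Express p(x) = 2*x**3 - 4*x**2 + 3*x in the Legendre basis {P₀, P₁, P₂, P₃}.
(-4/3)P₀ + (21/5)P₁ + (-8/3)P₂ + (4/5)P₃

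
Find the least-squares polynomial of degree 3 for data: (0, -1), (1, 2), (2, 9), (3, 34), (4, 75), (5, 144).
-17/21 + (34/63)x + (17/42)x² + (19/18)x³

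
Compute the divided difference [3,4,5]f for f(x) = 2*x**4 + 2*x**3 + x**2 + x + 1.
219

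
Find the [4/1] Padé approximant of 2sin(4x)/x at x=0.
256*x**4/15 - 64*x**2/3 + 8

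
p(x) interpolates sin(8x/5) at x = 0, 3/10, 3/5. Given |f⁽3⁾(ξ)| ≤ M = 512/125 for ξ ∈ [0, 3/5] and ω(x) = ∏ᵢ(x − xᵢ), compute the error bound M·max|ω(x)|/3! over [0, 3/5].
64*sqrt(3)/15625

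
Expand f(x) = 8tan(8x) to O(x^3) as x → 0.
64*x + O(x**3)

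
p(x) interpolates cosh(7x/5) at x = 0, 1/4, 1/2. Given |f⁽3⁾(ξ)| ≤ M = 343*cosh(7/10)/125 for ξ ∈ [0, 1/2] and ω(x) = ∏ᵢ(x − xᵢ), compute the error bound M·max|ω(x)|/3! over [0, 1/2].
343*sqrt(3)*cosh(7/10)/216000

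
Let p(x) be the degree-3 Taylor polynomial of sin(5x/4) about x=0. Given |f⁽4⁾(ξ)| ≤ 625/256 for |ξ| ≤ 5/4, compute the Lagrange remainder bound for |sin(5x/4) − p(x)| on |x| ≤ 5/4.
390625/1572864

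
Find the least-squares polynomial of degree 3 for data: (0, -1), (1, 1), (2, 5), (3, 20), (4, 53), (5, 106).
-16/21 + (71/63)x + (-13/12)x² + (37/36)x³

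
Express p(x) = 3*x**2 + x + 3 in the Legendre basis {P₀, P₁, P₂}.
(4)P₀ + P₁ + (2)P₂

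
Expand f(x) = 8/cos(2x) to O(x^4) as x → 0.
8 + 16*x**2 + O(x**4)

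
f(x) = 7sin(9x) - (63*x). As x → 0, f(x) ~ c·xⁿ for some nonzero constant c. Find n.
3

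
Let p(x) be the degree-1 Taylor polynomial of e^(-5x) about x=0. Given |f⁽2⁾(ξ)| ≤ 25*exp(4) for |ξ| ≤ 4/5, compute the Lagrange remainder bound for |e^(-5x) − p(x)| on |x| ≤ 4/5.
8*exp(4)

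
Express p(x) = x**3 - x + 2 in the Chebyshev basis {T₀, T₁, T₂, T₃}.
(2)T₀ + (-1/4)T₁ + (1/4)T₃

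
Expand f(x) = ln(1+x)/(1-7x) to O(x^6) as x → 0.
x + 13*x**2/2 + 275*x**3/6 + 3847*x**4/12 + 134657*x**5/60 + O(x**6)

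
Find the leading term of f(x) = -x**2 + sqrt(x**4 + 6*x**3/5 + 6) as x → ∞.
3*x/5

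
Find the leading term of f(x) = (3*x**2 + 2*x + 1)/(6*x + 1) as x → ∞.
x/2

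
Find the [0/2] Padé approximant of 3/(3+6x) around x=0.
1/(2*x + 1)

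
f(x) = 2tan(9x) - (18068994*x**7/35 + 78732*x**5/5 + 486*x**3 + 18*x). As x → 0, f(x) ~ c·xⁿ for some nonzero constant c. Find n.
9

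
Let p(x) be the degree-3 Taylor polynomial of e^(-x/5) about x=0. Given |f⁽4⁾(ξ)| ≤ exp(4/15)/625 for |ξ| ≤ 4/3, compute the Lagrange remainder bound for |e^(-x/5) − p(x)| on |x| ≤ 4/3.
32*exp(4/15)/151875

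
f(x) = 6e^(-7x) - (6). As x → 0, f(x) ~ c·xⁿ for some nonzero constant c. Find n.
1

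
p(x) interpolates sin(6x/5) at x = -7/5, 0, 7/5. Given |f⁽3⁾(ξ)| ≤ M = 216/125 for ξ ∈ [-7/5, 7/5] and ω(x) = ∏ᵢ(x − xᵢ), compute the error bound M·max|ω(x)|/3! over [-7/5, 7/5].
2744*sqrt(3)/15625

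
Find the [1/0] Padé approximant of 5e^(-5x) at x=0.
5 - 25*x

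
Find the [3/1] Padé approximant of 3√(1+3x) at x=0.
(-81*x**3/64 + 81*x**2/16 + 81*x/8 + 3)/(15*x/8 + 1)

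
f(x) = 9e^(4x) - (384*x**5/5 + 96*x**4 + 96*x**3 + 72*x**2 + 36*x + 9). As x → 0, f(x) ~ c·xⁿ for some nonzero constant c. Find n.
6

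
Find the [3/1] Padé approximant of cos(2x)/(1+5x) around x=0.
(2*x**3/15 - 140*x**2/69 + 2*x/345 + 1)/(1727*x/345 + 1)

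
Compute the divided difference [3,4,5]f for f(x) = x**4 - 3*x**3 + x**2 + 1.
62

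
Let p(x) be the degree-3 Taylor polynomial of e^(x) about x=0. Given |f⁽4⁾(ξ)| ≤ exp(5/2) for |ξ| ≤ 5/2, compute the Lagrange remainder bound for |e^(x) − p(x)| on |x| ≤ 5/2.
625*exp(5/2)/384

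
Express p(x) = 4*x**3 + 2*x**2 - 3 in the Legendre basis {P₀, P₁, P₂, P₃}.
(-7/3)P₀ + (12/5)P₁ + (4/3)P₂ + (8/5)P₃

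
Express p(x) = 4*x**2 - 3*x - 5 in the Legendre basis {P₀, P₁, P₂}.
(-11/3)P₀ + (-3)P₁ + (8/3)P₂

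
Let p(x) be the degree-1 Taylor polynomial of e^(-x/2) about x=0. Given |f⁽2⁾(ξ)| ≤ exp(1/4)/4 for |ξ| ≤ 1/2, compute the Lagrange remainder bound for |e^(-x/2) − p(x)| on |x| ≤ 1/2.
exp(1/4)/32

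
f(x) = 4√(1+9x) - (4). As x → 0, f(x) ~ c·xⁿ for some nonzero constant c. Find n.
1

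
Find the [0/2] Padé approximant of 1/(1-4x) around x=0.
1/(1 - 4*x)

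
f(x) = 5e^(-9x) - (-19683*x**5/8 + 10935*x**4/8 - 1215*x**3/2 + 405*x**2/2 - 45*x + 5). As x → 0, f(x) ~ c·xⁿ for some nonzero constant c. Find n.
6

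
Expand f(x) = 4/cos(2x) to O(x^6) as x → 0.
4 + 8*x**2 + 40*x**4/3 + O(x**6)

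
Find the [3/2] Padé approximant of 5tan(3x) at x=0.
(-9*x**3 + 15*x)/(1 - 18*x**2/5)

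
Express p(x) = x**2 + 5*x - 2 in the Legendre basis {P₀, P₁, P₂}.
(-5/3)P₀ + (5)P₁ + (2/3)P₂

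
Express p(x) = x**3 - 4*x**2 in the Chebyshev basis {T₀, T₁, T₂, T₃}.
(-2)T₀ + (3/4)T₁ + (-2)T₂ + (1/4)T₃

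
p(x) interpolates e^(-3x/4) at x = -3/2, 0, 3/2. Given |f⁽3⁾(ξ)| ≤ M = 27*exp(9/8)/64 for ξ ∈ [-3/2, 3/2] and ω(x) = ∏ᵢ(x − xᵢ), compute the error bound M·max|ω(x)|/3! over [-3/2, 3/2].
27*sqrt(3)*exp(9/8)/512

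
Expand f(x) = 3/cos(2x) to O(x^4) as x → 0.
3 + 6*x**2 + O(x**4)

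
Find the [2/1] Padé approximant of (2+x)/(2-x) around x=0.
(x/2 + 1)/(1 - x/2)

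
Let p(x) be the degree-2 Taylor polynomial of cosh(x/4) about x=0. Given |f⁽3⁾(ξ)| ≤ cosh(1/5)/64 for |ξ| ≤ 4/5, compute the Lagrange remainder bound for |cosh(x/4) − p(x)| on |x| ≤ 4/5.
cosh(1/5)/750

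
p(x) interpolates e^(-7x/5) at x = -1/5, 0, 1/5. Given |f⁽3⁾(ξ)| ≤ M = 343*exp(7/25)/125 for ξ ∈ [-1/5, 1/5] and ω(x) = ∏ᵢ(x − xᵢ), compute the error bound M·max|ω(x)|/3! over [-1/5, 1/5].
343*sqrt(3)*exp(7/25)/421875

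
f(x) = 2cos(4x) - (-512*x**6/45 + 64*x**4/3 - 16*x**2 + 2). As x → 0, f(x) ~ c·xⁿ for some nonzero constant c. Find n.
8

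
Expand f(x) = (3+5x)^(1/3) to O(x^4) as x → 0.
3**(1/3) + 5*3**(1/3)*x/9 - 25*3**(1/3)*x**2/81 + 625*3**(1/3)*x**3/2187 + O(x**4)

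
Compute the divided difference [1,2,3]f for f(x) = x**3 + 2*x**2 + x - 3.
8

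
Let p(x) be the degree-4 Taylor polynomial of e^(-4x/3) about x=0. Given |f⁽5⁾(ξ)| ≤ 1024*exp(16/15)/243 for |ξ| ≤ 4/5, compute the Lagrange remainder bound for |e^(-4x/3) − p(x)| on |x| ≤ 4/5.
131072*exp(16/15)/11390625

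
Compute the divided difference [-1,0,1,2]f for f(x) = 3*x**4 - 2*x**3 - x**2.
4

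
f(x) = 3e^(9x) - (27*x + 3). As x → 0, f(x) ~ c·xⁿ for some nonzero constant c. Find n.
2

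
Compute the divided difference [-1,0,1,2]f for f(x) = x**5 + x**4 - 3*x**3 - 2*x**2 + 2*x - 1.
4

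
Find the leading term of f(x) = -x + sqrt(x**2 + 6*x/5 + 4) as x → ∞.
3/5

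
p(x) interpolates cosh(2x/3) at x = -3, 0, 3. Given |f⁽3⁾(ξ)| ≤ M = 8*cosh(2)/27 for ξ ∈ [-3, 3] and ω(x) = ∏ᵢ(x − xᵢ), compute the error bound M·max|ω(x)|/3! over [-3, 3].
8*sqrt(3)*cosh(2)/27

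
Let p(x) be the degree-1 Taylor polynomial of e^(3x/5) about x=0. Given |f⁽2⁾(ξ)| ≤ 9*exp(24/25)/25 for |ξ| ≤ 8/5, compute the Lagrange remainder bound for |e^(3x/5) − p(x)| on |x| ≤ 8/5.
288*exp(24/25)/625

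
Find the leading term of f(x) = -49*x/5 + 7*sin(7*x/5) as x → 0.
-2401*x**3/750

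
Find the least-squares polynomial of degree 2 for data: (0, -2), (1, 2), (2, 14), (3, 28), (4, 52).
-2 + (7/5)x + (3)x²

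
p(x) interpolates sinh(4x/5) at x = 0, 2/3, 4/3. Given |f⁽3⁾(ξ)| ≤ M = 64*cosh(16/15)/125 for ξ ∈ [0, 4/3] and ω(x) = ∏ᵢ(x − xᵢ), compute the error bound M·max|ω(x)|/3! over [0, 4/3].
512*sqrt(3)*cosh(16/15)/91125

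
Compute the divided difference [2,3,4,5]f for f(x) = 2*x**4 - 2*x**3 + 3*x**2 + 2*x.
26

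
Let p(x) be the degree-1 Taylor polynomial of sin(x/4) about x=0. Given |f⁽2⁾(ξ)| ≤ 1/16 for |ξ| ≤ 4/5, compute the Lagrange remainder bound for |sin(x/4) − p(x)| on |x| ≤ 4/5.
1/50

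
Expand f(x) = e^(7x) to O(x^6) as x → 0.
1 + 7*x + 49*x**2/2 + 343*x**3/6 + 2401*x**4/24 + 16807*x**5/120 + O(x**6)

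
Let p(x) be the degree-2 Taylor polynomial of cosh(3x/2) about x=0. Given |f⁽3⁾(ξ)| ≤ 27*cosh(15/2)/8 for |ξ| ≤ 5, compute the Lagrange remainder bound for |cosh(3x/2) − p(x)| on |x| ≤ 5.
1125*cosh(15/2)/16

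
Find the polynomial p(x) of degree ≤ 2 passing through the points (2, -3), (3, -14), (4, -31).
-3*x**2 + 4*x + 1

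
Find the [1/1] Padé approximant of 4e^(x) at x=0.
(2*x + 4)/(1 - x/2)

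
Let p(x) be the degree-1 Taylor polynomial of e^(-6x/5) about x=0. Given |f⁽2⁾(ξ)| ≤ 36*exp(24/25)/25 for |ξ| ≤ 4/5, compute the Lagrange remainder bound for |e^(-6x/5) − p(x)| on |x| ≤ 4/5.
288*exp(24/25)/625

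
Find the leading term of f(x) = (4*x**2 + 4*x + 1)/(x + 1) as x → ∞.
4*x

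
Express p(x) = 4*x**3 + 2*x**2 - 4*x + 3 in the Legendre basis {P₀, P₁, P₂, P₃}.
(11/3)P₀ + (-8/5)P₁ + (4/3)P₂ + (8/5)P₃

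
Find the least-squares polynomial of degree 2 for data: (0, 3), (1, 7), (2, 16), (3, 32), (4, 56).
116/35 + (-23/70)x + (47/14)x²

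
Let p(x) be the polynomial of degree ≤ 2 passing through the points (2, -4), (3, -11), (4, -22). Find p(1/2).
-1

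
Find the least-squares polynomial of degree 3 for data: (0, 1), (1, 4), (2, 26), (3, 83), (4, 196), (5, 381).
121/126 + (173/756)x + (-1/36)x² + (82/27)x³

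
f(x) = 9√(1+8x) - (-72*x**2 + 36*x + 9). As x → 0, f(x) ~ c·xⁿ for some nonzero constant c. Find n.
3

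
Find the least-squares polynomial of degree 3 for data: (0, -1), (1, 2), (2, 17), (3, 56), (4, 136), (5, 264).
-37/42 + (187/252)x + (-5/21)x² + (77/36)x³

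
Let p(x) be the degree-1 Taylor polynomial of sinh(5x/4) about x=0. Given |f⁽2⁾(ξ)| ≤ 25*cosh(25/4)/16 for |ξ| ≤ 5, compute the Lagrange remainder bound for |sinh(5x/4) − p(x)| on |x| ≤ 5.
625*cosh(25/4)/32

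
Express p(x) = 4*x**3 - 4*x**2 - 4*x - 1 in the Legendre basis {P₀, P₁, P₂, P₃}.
(-7/3)P₀ + (-8/5)P₁ + (-8/3)P₂ + (8/5)P₃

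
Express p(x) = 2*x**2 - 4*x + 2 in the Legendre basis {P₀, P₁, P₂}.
(8/3)P₀ + (-4)P₁ + (4/3)P₂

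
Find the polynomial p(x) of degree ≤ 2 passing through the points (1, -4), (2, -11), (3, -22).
-2*x**2 - x - 1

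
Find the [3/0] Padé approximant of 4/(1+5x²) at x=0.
4 - 20*x**2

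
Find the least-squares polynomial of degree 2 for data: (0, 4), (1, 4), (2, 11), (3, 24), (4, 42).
19/5 + (-12/5)x + (3)x²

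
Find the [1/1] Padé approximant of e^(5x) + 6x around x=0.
(217*x/22 + 1)/(1 - 25*x/22)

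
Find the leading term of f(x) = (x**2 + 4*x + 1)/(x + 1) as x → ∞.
x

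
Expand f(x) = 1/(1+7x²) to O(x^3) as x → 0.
1 - 7*x**2 + O(x**3)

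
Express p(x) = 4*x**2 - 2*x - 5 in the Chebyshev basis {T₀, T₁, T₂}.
(-3)T₀ + (-2)T₁ + (2)T₂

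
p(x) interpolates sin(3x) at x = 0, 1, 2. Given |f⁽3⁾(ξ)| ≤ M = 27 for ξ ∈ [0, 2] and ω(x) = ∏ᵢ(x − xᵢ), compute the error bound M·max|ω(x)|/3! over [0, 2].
sqrt(3)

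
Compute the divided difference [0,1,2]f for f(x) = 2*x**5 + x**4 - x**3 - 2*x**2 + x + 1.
32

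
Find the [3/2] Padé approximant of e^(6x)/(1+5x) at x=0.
(5256*x**3/485 + 4554*x**2/485 + 2241*x/485 + 1)/(-3507*x**2/485 + 1756*x/485 + 1)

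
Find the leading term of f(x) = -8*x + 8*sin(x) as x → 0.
-4*x**3/3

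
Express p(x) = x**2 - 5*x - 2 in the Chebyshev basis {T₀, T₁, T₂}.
(-3/2)T₀ + (-5)T₁ + (1/2)T₂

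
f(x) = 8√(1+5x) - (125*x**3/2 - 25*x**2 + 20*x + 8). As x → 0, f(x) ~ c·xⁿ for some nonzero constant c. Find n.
4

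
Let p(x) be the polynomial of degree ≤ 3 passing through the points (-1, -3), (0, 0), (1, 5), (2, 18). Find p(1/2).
15/8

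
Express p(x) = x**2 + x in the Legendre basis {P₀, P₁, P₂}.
(1/3)P₀ + P₁ + (2/3)P₂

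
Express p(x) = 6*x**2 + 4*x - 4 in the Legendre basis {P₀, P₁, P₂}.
(-2)P₀ + (4)P₁ + (4)P₂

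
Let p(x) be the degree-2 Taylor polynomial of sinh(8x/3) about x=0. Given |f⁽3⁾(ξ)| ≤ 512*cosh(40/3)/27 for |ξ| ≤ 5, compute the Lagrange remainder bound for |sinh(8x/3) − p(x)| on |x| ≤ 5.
32000*cosh(40/3)/81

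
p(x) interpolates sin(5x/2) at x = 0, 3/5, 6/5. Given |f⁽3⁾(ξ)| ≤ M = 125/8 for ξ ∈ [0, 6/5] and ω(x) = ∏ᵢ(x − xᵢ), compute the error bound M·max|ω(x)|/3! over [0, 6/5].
sqrt(3)/8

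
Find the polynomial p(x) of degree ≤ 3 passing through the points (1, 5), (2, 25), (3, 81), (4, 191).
3*x**3 - x + 3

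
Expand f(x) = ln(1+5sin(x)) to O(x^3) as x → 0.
5*x - 25*x**2/2 + O(x**3)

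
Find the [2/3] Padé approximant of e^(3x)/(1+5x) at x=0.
(1167*x**2/1460 + 558*x/365 + 1)/(2589*x**3/730 - 9699*x**2/1460 + 1288*x/365 + 1)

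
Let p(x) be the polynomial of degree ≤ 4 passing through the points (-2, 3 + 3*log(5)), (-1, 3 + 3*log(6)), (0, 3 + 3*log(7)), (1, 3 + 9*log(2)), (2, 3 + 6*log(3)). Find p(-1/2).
3 + log(147*3**(35/64)*5**(113/128)*7**(7/64)/5)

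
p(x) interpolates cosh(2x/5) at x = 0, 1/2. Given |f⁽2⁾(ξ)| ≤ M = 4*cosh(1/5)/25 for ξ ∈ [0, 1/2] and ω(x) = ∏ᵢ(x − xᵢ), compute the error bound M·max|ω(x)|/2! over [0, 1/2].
cosh(1/5)/200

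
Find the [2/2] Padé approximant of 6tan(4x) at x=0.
24*x/(1 - 16*x**2/3)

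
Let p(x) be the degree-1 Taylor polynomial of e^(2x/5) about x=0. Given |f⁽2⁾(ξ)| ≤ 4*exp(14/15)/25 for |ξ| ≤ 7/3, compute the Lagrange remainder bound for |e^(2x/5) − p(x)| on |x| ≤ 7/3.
98*exp(14/15)/225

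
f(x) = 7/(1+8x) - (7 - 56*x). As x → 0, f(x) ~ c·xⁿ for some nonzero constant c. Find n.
2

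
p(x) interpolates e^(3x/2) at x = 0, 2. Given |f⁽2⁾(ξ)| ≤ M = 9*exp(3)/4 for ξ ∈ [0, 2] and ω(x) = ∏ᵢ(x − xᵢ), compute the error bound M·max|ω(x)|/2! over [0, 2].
9*exp(3)/8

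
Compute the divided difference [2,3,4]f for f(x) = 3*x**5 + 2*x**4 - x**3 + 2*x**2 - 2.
958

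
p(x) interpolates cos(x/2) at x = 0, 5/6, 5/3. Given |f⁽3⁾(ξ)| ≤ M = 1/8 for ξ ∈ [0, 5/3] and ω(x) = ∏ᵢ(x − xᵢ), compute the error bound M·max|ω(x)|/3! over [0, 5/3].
125*sqrt(3)/46656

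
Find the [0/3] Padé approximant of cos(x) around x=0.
1/(x**2/2 + 1)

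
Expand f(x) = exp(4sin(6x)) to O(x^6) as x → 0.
1 + 24*x + 288*x**2 + 2160*x**3 + 10368*x**4 + 125712*x**5/5 + O(x**6)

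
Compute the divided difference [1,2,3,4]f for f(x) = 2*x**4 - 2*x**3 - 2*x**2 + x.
18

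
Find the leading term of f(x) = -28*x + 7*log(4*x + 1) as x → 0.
-56*x**2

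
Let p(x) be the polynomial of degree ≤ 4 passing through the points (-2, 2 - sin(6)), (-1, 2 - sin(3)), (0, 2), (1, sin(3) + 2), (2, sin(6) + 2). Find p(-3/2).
-7*sin(3)/8 - 5*sin(6)/16 + 2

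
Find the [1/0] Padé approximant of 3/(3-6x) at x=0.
2*x + 1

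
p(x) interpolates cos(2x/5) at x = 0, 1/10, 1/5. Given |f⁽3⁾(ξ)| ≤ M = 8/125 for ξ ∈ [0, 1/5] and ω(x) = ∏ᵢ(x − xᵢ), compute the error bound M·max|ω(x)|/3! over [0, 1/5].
sqrt(3)/421875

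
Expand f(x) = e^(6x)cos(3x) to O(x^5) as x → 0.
1 + 6*x + 27*x**2/2 + 9*x**3 - 189*x**4/8 + O(x**5)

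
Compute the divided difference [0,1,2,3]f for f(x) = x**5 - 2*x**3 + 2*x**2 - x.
23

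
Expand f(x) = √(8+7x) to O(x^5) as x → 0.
2*sqrt(2) + 7*sqrt(2)*x/8 - 49*sqrt(2)*x**2/256 + 343*sqrt(2)*x**3/4096 - 12005*sqrt(2)*x**4/262144 + O(x**5)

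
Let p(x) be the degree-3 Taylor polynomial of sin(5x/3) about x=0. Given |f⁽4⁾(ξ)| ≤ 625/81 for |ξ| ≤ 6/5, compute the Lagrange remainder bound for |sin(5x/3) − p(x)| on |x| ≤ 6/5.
2/3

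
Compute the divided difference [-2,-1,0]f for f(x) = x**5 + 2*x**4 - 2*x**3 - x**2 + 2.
4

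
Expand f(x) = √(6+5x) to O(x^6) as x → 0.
sqrt(6) + 5*sqrt(6)*x/12 - 25*sqrt(6)*x**2/288 + 125*sqrt(6)*x**3/3456 - 3125*sqrt(6)*x**4/165888 + 21875*sqrt(6)*x**5/1990656 + O(x**6)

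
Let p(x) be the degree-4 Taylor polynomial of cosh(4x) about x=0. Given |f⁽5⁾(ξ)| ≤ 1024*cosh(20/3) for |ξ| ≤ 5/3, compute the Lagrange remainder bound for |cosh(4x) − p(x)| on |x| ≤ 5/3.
80000*cosh(20/3)/729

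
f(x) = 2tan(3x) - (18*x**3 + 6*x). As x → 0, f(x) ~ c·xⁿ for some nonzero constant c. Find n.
5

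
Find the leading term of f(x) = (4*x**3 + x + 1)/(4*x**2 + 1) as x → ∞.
x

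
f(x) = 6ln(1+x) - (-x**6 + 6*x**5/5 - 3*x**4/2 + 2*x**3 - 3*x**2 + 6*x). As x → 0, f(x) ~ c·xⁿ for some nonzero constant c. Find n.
7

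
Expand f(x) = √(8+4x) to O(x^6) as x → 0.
2*sqrt(2) + sqrt(2)*x/2 - sqrt(2)*x**2/16 + sqrt(2)*x**3/64 - 5*sqrt(2)*x**4/1024 + 7*sqrt(2)*x**5/4096 + O(x**6)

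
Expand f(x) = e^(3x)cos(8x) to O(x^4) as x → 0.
1 + 3*x - 55*x**2/2 - 183*x**3/2 + O(x**4)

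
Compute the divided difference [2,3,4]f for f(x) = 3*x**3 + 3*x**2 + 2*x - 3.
30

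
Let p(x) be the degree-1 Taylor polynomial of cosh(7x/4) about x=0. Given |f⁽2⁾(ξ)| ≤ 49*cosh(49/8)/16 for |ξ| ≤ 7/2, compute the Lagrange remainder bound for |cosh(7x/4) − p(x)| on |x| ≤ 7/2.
2401*cosh(49/8)/128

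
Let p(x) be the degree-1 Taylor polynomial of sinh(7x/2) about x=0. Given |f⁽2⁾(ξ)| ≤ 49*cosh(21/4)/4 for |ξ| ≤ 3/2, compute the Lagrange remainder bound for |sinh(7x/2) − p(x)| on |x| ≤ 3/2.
441*cosh(21/4)/32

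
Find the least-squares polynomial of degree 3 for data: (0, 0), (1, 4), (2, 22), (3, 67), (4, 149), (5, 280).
1/18 + (125/756)x + (211/126)x² + (205/108)x³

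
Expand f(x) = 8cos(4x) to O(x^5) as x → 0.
8 - 64*x**2 + 256*x**4/3 + O(x**5)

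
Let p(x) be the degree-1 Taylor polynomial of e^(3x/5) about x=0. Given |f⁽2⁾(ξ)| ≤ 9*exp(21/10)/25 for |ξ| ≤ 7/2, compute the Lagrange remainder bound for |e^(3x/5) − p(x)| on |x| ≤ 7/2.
441*exp(21/10)/200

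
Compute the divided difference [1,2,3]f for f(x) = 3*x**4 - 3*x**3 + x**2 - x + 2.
58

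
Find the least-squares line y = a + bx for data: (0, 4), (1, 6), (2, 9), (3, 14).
a = 33/10, b = 33/10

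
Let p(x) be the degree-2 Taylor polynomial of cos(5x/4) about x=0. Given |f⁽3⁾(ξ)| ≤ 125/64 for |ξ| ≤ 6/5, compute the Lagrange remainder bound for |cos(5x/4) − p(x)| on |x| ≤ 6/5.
9/16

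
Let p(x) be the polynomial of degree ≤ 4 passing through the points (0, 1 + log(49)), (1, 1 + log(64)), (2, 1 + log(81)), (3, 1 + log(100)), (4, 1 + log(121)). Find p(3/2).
1 + log(36*11**(3/64)*sqrt(2)*3**(13/16)*5**(11/16)*7**(59/64)/35)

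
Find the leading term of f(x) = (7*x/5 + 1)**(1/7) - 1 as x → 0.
x/5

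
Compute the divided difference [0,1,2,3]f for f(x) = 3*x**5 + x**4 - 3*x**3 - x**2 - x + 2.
78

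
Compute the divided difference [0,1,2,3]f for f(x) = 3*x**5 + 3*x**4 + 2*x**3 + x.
95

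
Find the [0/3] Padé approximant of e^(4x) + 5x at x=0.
1/(-1787*x**3/3 + 73*x**2 - 9*x + 1)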